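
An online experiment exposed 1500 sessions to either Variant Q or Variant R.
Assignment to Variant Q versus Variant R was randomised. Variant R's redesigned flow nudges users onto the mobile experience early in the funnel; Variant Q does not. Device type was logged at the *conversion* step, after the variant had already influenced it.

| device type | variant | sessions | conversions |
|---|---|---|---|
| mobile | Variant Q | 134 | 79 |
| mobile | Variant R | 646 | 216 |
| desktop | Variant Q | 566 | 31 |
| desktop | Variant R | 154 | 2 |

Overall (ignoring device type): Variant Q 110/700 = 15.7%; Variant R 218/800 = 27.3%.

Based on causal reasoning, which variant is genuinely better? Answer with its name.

Variant Q is higher inside every device type stratum but Variant R is higher in aggregate. Whether to stratify depends on how device type relates to the variant.
Device type is recorded after the variant and is itself shifted by it — it sits on the causal path from variant to outcome. Conditioning on a mediator would strip out part of the effect we want; the pooled comparison gives the total causal effect.
Pooled: Variant Q 15.7% vs Variant R 27.3%; Variant R is higher overall.

Variant R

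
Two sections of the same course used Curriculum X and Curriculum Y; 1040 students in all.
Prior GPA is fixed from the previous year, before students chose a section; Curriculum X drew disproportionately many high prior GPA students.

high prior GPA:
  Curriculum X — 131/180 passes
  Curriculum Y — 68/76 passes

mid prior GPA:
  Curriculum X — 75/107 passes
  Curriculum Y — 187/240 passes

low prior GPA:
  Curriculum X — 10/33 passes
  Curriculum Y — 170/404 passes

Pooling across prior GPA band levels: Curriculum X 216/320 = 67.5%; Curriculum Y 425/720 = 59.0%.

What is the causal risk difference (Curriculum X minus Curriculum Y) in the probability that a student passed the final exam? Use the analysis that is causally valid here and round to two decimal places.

The stratified and pooled comparisons disagree (Curriculum Y wins within each prior GPA band; Curriculum X wins overall), so the answer turns on the causal role of prior GPA band.
Here prior GPA band is a common cause — it drives both which teaching method a case falls under and the outcome. The crude comparison mixes populations; the stratum-specific rates are the causally relevant ones.
Adjusting over the population distribution of prior GPA band: 0.246·(0.728−0.895) + 0.334·(0.701−0.779) + 0.420·(0.303−0.421) = -0.117.

-0.12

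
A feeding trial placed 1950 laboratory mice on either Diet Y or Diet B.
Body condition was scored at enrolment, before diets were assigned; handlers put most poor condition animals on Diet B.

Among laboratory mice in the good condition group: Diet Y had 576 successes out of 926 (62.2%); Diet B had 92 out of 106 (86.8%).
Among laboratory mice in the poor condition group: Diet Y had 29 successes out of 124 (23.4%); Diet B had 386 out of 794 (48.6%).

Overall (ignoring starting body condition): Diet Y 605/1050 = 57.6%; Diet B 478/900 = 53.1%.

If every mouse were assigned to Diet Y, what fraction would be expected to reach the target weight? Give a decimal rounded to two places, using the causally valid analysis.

0.44

The starting body condition-specific comparison favours Diet B throughout, but the pooled figures favour Diet Y. The question is whether to condition on starting body condition.
Nothing the diet does changes starting body condition; the imbalance is an allocation artefact. With starting body condition also predicting the outcome, the pooled figure is confounded, and the within-stratum comparison is the causal one.
Standardising Diet Y to the population starting body condition mix: 0.529·576/926 + 0.471·29/124 = 0.439.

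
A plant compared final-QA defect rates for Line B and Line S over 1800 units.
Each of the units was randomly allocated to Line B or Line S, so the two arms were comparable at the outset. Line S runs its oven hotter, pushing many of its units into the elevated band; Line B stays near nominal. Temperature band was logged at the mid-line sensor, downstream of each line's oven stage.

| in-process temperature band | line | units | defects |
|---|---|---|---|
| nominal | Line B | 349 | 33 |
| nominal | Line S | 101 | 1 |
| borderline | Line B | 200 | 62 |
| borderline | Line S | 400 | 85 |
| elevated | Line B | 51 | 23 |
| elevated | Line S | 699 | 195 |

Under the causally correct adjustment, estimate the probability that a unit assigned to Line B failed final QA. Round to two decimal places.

0.20

The distribution of in-process temperature band is itself part of what the line does — it is an intermediate outcome. Holding it fixed would remove that part of the effect; the total effect is the pooled difference.
So P(outcome | do(Line B)) is just the pooled rate for Line B: 118/600 = 0.197.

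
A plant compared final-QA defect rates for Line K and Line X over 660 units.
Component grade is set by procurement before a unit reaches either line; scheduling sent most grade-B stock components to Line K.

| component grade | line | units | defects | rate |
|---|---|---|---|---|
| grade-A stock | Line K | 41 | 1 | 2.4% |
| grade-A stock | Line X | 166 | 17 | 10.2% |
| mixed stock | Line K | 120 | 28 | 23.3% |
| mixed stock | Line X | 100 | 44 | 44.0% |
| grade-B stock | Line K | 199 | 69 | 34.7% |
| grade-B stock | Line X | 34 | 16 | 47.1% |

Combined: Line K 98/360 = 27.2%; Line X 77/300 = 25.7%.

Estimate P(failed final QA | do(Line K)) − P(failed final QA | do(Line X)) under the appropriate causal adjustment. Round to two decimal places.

-0.14

Line K is lower inside every component grade stratum but Line X is lower in aggregate. Whether to stratify depends on how component grade relates to the line.
Here component grade is a common cause — it drives both which line a case falls under and the outcome. The crude comparison mixes populations; the stratum-specific rates are the causally relevant ones.
Adjusting over the population distribution of component grade: 0.314·(0.024−0.102) + 0.333·(0.233−0.440) + 0.353·(0.347−0.471) = -0.137.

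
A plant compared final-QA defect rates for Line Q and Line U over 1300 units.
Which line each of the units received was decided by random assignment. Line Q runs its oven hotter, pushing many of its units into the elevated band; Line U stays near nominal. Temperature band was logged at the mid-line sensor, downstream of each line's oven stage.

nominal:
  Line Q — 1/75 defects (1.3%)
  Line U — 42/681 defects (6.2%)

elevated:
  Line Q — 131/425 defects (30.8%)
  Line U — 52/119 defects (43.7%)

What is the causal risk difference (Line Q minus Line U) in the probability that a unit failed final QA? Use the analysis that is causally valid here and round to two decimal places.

In-process temperature band lies on the pathway line → in-process temperature band → outcome, so adjusting for it blocks the indirect effect. For the total causal effect of line, use the unadjusted pooled rates.
The causal difference is the pooled difference: 0.264 − 0.117 = +0.146.

+0.15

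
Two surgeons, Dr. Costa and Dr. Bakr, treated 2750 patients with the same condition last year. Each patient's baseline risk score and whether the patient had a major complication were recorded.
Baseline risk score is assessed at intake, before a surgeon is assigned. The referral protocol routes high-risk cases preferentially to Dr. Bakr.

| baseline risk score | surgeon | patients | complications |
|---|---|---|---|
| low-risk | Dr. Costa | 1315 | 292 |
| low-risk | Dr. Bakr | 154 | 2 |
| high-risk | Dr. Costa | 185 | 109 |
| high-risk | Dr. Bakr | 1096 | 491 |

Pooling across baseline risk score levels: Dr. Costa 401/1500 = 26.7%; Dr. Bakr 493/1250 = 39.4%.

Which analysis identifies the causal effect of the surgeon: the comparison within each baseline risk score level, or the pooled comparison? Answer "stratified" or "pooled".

Dr. Bakr is lower inside every baseline risk score stratum but Dr. Costa is lower in aggregate. Whether to stratify depends on how baseline risk score relates to the surgeon.
Baseline risk score satisfies the back-door criterion: it is not a descendant of the surgeon, and it blocks the spurious path from surgeon to outcome. Adjusting for it (i.e., using the within-baseline risk score rates) gives the causal effect.
Within each level — low-risk: 22.2% vs 1.3%; high-risk: 58.9% vs 44.8% — Dr. Bakr is lower every time.

stratified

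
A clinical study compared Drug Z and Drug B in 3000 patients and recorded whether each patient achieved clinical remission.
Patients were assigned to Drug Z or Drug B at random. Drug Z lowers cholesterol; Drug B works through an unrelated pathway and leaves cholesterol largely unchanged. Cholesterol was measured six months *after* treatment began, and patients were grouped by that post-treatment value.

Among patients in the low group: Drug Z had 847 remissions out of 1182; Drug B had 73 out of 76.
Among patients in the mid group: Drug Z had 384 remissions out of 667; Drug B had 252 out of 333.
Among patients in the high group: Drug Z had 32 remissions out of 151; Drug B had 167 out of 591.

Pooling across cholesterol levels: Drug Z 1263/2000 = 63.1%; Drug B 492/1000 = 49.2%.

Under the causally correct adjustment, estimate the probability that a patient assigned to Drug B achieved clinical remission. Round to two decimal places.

0.49

Drug B is higher inside every cholesterol stratum but Drug Z is higher in aggregate. Whether to stratify depends on how cholesterol relates to the drug.
The distribution of cholesterol is itself part of what the drug does — it is an intermediate outcome. Holding it fixed would remove that part of the effect; the total effect is the pooled difference.
So P(outcome | do(Drug B)) is just the pooled rate for Drug B: 492/1000 = 0.492.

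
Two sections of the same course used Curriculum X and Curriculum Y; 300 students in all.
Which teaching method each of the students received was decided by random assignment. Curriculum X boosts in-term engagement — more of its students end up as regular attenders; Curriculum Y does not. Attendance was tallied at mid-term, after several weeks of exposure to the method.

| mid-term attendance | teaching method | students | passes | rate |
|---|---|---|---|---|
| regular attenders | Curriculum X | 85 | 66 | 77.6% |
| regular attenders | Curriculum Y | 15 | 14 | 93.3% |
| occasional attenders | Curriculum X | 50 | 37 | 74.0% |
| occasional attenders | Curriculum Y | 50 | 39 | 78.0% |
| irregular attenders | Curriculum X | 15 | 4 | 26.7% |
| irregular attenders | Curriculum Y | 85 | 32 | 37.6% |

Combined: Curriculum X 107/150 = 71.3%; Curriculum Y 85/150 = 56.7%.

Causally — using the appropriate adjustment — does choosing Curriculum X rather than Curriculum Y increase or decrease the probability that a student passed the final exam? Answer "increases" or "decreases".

increases

The stratified and pooled comparisons disagree (Curriculum Y wins within each mid-term attendance; Curriculum X wins overall), so the answer turns on the causal role of mid-term attendance.
The distribution of mid-term attendance is itself part of what the teaching method does — it is an intermediate outcome. Holding it fixed would remove that part of the effect; the total effect is the pooled difference.
Pooled: Curriculum X 71.3% vs Curriculum Y 56.7%; Curriculum X is higher overall.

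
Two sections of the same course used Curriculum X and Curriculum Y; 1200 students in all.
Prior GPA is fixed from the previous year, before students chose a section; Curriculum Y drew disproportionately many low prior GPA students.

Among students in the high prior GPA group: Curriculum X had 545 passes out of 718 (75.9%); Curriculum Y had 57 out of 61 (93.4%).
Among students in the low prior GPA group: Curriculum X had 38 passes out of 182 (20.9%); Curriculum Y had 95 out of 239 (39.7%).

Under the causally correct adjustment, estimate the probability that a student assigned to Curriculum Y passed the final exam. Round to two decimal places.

0.75

Prior GPA band satisfies the back-door criterion: it is not a descendant of the teaching method, and it blocks the spurious path from teaching method to outcome. Adjusting for it (i.e., using the within-prior GPA band rates) gives the causal effect.
Standardising Curriculum Y to the population prior GPA band mix: 0.649·57/61 + 0.351·95/239 = 0.746.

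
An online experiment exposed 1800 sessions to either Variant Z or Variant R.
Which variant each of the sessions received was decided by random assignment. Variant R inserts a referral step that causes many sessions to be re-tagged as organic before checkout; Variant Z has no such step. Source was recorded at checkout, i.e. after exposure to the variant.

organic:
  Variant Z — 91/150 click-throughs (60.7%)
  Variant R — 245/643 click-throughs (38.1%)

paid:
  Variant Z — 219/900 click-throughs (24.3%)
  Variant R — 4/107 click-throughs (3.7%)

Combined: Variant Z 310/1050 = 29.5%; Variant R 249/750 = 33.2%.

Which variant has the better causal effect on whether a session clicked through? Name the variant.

Variant R

The traffic source-specific comparison favours Variant Z throughout, but the pooled figures favour Variant R. The question is whether to condition on traffic source.
Traffic source lies on the pathway variant → traffic source → outcome, so adjusting for it blocks the indirect effect. For the total causal effect of variant, use the unadjusted pooled rates.
Pooled: Variant Z 29.5% vs Variant R 33.2%; Variant R is higher overall.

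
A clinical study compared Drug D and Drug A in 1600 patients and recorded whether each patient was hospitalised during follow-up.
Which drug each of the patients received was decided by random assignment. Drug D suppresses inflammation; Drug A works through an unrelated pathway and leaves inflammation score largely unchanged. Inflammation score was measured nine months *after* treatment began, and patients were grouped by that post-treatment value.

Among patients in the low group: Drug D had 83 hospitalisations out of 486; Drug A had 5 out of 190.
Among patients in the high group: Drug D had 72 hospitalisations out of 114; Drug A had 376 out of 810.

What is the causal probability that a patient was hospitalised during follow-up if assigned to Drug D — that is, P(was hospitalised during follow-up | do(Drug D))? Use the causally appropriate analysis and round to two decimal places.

0.26

Drug A is lower inside every inflammation score stratum but Drug D is lower in aggregate. Whether to stratify depends on how inflammation score relates to the drug.
Inflammation score here is a post-treatment variable shaped by the drug; conditioning on it would introduce bias rather than remove it. The overall comparison is the causal one.
So P(outcome | do(Drug D)) is just the pooled rate for Drug D: 155/600 = 0.258.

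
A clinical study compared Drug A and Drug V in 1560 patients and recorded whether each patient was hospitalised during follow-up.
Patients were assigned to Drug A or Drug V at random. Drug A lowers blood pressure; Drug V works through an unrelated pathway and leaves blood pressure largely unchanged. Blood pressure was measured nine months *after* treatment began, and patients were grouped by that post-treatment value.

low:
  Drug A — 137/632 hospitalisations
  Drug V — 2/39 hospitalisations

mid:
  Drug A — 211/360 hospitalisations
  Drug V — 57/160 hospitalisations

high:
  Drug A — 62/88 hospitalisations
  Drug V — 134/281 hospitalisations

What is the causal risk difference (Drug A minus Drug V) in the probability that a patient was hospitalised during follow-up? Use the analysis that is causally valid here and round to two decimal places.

-0.02

Within every blood pressure level Drug V has the lower rate, yet pooled Drug A does — Simpson's reversal.
Blood pressure is recorded after the drug and is itself shifted by it — it sits on the causal path from drug to outcome. Conditioning on a mediator would strip out part of the effect we want; the pooled comparison gives the total causal effect.
The causal difference is the pooled difference: 0.380 − 0.402 = -0.022.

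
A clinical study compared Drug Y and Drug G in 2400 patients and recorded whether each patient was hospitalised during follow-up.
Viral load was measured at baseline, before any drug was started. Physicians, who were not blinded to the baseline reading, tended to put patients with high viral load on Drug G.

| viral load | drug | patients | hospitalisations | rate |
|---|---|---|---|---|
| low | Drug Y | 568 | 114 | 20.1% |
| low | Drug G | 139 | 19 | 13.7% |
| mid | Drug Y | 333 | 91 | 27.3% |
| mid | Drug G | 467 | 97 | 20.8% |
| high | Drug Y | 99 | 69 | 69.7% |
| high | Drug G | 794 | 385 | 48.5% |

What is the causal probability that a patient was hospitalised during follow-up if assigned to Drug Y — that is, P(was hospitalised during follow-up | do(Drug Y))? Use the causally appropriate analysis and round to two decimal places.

0.41

Drug G is lower inside every viral load stratum but Drug Y is lower in aggregate. Whether to stratify depends on how viral load relates to the drug.
Viral load satisfies the back-door criterion: it is not a descendant of the drug, and it blocks the spurious path from drug to outcome. Adjusting for it (i.e., using the within-viral load rates) gives the causal effect.
Standardising Drug Y to the population viral load mix: 0.295·114/568 + 0.333·91/333 + 0.372·69/99 = 0.410.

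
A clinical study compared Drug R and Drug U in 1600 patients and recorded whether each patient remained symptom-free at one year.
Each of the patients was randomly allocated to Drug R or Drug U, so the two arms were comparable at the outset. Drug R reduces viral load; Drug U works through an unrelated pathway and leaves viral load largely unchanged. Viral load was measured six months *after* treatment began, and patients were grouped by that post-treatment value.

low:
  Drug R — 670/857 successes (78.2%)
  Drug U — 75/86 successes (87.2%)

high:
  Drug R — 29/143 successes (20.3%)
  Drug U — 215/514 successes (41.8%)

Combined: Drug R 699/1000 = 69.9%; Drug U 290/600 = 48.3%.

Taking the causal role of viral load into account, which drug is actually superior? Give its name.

Viral load here is a post-treatment variable shaped by the drug; conditioning on it would introduce bias rather than remove it. The overall comparison is the causal one.
Pooled: Drug R 69.9% vs Drug U 48.3%; Drug R is higher overall.

Drug R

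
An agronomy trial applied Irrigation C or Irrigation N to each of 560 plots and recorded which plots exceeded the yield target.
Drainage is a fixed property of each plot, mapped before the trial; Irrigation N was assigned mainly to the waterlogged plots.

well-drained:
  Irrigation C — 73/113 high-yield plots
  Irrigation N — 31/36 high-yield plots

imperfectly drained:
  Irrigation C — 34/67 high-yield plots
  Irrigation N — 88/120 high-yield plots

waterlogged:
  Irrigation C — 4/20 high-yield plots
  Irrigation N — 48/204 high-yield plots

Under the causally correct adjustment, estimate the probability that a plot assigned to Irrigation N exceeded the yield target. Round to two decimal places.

The field drainage-specific comparison favours Irrigation N throughout, but the pooled figures favour Irrigation C. The question is whether to condition on field drainage.
Here field drainage is a common cause — it drives both which irrigation a case falls under and the outcome. The crude comparison mixes populations; the stratum-specific rates are the causally relevant ones.
Standardising Irrigation N to the population field drainage mix: 0.266·31/36 + 0.334·88/120 + 0.400·48/204 = 0.568.

0.57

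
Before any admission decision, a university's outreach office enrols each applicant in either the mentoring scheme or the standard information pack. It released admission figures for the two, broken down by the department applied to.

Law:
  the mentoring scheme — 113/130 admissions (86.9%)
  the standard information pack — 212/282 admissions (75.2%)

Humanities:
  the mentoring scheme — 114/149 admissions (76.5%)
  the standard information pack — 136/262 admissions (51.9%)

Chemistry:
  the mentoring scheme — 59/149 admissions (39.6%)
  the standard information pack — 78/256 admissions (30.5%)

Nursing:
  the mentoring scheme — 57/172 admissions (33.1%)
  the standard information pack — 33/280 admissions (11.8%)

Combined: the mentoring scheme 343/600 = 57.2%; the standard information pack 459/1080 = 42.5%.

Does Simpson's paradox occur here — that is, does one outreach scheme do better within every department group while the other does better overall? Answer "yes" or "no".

Within each department level (Law 86.9% vs 75.2%; Humanities 76.5% vs 51.9%; Chemistry 39.6% vs 30.5%; Nursing 33.1% vs 11.8%), the mentoring scheme has the higher rate every time. Pooled: 57.2% vs 42.5% — the mentoring scheme has the higher rate overall. They agree.

no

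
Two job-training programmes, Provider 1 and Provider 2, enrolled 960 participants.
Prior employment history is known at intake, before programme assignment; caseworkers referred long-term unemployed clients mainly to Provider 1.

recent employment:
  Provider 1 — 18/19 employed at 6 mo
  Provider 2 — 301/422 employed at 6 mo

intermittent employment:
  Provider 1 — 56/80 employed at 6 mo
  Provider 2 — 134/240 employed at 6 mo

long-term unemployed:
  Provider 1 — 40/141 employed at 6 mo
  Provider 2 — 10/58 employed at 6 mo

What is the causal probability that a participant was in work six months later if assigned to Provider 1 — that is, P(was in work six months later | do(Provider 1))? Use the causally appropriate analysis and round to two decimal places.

0.73

Nothing the programme does changes prior employment history; the imbalance is an allocation artefact. With prior employment history also predicting the outcome, the pooled figure is confounded, and the within-stratum comparison is the causal one.
Standardising Provider 1 to the population prior employment history mix: 0.459·18/19 + 0.333·56/80 + 0.207·40/141 = 0.727.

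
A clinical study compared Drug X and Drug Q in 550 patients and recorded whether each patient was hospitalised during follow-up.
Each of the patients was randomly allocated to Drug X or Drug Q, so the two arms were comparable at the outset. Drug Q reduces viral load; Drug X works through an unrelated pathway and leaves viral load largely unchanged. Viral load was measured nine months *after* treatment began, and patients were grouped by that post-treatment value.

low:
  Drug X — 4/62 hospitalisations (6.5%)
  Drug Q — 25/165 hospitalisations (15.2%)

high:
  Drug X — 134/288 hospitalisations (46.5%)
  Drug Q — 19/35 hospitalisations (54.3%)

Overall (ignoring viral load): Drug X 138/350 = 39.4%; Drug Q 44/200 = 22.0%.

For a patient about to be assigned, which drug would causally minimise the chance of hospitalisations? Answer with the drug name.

Drug Q

Viral load is recorded after the drug and is itself shifted by it — it sits on the causal path from drug to outcome. Conditioning on a mediator would strip out part of the effect we want; the pooled comparison gives the total causal effect.
Pooled: Drug X 39.4% vs Drug Q 22.0%; Drug Q is lower overall.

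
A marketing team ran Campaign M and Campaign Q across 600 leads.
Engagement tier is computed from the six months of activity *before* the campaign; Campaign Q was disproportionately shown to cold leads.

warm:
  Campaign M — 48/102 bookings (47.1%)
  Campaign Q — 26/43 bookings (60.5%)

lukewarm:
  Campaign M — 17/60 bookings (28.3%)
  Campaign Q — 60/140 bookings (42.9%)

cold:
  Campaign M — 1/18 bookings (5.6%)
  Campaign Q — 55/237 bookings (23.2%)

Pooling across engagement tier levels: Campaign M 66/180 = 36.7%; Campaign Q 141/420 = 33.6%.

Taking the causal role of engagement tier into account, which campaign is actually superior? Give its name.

Campaign Q is higher inside every engagement tier stratum but Campaign M is higher in aggregate. Whether to stratify depends on how engagement tier relates to the campaign.
The imbalance in engagement tier arose from how leads were allocated, not from anything the campaign did; and engagement tier independently affects the outcome. The pooled gap is confounded — condition on engagement tier.
Within each level — warm: 47.1% vs 60.5%; lukewarm: 28.3% vs 42.9%; cold: 5.6% vs 23.2% — Campaign Q is higher every time.

Campaign Q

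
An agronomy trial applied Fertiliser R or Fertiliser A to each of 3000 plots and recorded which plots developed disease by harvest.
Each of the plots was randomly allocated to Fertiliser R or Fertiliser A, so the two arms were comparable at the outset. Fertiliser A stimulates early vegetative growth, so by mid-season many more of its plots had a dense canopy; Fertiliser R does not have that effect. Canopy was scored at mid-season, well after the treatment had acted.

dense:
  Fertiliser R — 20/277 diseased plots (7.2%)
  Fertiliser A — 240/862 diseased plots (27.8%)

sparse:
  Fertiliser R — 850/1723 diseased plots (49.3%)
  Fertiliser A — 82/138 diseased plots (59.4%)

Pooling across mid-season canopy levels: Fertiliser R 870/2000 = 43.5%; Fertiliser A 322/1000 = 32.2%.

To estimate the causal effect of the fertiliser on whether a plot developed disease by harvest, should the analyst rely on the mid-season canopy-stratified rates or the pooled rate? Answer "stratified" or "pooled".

pooled

Mid-season canopy here is a post-treatment variable shaped by the fertiliser; conditioning on it would introduce bias rather than remove it. The overall comparison is the causal one.
Pooled: Fertiliser R 43.5% vs Fertiliser A 32.2%; Fertiliser A is lower overall.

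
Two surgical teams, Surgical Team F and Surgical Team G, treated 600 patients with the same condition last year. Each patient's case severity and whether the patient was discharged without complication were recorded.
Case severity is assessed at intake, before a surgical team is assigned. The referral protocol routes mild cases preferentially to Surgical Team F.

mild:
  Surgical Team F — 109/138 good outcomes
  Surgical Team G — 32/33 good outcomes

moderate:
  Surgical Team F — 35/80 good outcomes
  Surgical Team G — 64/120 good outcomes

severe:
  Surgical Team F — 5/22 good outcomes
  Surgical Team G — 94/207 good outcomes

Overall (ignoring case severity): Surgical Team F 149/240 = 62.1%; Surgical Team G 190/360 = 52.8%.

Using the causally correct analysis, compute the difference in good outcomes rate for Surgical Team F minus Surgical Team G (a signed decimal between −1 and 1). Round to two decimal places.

-0.17

The imbalance in case severity arose from how patients were allocated, not from anything the surgical team did; and case severity independently affects the outcome. The pooled gap is confounded — condition on case severity.
Adjusting over the population distribution of case severity: 0.285·(0.790−0.970) + 0.333·(0.438−0.533) + 0.382·(0.227−0.454) = -0.170.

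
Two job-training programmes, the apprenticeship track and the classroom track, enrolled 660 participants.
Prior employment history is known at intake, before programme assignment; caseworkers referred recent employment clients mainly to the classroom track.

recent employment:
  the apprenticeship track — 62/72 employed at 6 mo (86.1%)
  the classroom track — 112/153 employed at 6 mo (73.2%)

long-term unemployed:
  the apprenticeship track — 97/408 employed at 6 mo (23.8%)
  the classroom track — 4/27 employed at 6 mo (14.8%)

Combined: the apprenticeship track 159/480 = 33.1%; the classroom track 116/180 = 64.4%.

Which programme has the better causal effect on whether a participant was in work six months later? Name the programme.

Prior employment history is set before the programme has any effect — it is not caused by the programme — and it independently drives the outcome. That makes it a confounder, so the causal comparison is within prior employment history levels.
Within each level — recent employment: 86.1% vs 73.2%; long-term unemployed: 23.8% vs 14.8% — the apprenticeship track is higher every time.

the apprenticeship track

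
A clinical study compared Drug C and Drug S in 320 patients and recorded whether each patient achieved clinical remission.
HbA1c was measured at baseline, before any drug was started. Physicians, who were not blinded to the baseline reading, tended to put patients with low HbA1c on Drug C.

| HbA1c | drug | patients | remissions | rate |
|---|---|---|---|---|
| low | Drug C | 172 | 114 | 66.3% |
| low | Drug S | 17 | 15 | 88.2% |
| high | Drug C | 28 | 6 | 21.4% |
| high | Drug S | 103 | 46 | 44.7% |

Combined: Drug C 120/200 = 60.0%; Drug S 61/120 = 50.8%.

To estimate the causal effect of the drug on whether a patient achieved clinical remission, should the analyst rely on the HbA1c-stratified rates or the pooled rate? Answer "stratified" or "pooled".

stratified

Nothing the drug does changes HbA1c; the imbalance is an allocation artefact. With HbA1c also predicting the outcome, the pooled figure is confounded, and the within-stratum comparison is the causal one.
Within each level — low: 66.3% vs 88.2%; high: 21.4% vs 44.7% — Drug S is higher every time.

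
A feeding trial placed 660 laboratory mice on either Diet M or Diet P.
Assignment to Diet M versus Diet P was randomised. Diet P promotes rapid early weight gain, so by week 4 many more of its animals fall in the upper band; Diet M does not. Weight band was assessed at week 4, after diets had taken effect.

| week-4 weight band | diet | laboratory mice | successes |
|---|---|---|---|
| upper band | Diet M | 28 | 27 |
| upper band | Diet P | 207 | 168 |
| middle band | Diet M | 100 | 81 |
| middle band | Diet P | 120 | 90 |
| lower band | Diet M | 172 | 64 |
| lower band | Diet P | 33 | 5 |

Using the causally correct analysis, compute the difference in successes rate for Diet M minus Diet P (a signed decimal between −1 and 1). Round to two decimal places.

-0.16

Week-4 weight band is recorded after the diet and is itself shifted by it — it sits on the causal path from diet to outcome. Conditioning on a mediator would strip out part of the effect we want; the pooled comparison gives the total causal effect.
The causal difference is the pooled difference: 0.573 − 0.731 = -0.157.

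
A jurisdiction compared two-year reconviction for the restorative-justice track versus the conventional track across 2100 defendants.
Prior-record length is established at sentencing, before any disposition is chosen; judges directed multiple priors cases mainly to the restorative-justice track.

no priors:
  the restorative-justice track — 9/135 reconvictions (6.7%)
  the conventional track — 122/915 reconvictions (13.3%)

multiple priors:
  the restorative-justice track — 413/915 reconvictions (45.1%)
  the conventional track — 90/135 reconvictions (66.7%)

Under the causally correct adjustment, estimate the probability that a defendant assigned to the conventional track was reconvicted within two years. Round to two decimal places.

0.40

The stratified and pooled comparisons disagree (the restorative-justice track wins within each prior-record length; the conventional track wins overall), so the answer turns on the causal role of prior-record length.
Prior-record length differs across dispositions for reasons unrelated to any effect of the disposition itself, and it separately predicts the outcome — a classic confounder. We must compare within prior-record length levels.
Standardising the conventional track to the population prior-record length mix: 0.500·122/915 + 0.500·90/135 = 0.400.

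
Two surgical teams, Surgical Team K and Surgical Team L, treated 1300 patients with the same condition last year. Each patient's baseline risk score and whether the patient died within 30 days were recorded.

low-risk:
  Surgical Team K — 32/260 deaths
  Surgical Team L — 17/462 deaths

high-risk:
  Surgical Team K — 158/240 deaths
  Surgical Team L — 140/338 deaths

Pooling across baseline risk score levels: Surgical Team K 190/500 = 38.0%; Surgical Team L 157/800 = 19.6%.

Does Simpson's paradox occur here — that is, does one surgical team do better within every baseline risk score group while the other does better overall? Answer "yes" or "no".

no

Within each baseline risk score level (low-risk 12.3% vs 3.7%; high-risk 65.8% vs 41.4%), Surgical Team L has the lower rate every time. Pooled: 38.0% vs 19.6% — Surgical Team L has the lower rate overall. They agree.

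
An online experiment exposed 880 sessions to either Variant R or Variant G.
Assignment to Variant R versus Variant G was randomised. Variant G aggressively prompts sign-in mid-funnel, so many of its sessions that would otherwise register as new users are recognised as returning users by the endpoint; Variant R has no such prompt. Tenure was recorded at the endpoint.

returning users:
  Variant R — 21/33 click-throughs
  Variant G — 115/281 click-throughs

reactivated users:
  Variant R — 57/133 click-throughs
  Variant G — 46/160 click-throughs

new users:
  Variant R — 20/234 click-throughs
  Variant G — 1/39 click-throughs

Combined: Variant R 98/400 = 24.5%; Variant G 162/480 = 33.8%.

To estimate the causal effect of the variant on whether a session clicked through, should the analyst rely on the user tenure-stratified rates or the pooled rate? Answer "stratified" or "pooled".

pooled

Stratifying would compare variants among sessions the variants themselves sorted into user tenure groups — a form of selection on an intermediate. The unconditioned pooled rates give the total causal effect.
Pooled: Variant R 24.5% vs Variant G 33.8%; Variant G is higher overall.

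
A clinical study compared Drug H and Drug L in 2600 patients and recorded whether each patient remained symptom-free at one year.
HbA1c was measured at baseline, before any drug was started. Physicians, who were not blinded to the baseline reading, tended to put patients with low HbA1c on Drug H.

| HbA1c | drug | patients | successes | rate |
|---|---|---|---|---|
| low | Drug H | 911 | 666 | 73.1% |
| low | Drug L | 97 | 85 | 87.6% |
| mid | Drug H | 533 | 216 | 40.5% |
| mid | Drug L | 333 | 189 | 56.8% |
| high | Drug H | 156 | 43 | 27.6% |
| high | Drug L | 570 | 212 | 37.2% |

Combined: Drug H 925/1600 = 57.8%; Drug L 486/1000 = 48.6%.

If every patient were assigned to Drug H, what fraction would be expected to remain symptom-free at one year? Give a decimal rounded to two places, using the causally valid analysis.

Drug L is higher inside every HbA1c stratum but Drug H is higher in aggregate. Whether to stratify depends on how HbA1c relates to the drug.
Since HbA1c is a pre-existing factor (not a product of the drug) and it affects the outcome on its own, it is a confounder. The stratified rates, not the pooled rate, identify the causal effect.
Standardising Drug H to the population HbA1c mix: 0.388·666/911 + 0.333·216/533 + 0.279·43/156 = 0.495.

0.50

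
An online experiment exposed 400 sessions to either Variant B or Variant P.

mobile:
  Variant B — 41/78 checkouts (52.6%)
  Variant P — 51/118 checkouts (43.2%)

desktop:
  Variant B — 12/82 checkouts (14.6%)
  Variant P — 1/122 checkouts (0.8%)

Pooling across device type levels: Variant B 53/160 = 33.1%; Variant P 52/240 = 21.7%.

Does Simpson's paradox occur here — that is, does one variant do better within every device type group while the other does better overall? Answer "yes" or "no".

no

Within each device type level (mobile 52.6% vs 43.2%; desktop 14.6% vs 0.8%), Variant B has the higher rate every time. Pooled: 33.1% vs 21.7% — Variant B has the higher rate overall. They agree.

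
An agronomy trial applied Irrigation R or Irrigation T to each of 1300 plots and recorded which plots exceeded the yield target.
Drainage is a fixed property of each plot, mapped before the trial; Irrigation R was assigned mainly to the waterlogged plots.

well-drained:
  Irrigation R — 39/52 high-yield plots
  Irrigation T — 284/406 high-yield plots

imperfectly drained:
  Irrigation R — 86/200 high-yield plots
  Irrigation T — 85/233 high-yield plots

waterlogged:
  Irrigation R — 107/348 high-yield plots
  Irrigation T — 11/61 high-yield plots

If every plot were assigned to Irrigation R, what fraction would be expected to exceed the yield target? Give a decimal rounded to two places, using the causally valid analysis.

0.50

The stratified and pooled comparisons disagree (Irrigation R wins within each field drainage; Irrigation T wins overall), so the answer turns on the causal role of field drainage.
Field drainage differs across irrigations for reasons unrelated to any effect of the irrigation itself, and it separately predicts the outcome — a classic confounder. We must compare within field drainage levels.
Standardising Irrigation R to the population field drainage mix: 0.352·39/52 + 0.333·86/200 + 0.315·107/348 = 0.504.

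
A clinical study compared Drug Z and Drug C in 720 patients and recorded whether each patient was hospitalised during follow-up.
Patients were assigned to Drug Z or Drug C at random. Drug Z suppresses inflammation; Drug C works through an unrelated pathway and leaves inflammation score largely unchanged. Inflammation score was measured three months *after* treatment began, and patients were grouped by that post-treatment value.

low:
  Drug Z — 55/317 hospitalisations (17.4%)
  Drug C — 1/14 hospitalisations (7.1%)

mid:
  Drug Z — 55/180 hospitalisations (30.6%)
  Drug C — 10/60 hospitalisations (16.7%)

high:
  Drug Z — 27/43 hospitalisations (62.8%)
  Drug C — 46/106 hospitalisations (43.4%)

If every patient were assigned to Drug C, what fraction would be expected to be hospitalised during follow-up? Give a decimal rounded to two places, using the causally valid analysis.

0.32

Inflammation score is recorded after the drug and is itself shifted by it — it sits on the causal path from drug to outcome. Conditioning on a mediator would strip out part of the effect we want; the pooled comparison gives the total causal effect.
So P(outcome | do(Drug C)) is just the pooled rate for Drug C: 57/180 = 0.317.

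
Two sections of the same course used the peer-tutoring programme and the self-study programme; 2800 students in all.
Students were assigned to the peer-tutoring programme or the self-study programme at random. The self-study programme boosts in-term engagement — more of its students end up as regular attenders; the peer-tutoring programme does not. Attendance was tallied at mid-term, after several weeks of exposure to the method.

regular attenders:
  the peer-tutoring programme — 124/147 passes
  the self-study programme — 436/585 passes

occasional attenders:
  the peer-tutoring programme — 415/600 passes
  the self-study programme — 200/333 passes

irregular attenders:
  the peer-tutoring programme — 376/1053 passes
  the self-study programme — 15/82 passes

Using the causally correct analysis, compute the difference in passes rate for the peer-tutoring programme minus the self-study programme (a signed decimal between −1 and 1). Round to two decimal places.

-0.14

Mid-term attendance here is a post-treatment variable shaped by the teaching method; conditioning on it would introduce bias rather than remove it. The overall comparison is the causal one.
The causal difference is the pooled difference: 0.508 − 0.651 = -0.143.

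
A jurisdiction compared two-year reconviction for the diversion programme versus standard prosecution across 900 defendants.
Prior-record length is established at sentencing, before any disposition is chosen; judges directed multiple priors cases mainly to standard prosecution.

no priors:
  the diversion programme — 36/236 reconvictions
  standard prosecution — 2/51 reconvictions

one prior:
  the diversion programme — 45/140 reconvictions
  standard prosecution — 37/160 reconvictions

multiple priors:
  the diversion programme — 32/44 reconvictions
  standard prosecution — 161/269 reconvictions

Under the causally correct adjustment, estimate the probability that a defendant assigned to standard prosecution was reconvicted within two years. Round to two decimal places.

The stratified and pooled comparisons disagree (standard prosecution wins within each prior-record length; the diversion programme wins overall), so the answer turns on the causal role of prior-record length.
Prior-record length satisfies the back-door criterion: it is not a descendant of the disposition, and it blocks the spurious path from disposition to outcome. Adjusting for it (i.e., using the within-prior-record length rates) gives the causal effect.
Standardising standard prosecution to the population prior-record length mix: 0.319·2/51 + 0.333·37/160 + 0.348·161/269 = 0.298.

0.30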